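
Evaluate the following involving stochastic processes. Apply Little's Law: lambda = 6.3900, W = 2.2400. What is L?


Little's Law: L = lambda * W
= 6.3900 * 2.2400
= 14.3136

14.3136


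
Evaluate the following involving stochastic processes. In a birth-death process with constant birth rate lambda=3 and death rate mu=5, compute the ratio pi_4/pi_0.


For birth-death process, pi_n/pi_0 = (lambda/mu)^n
= (3/5)^4
= 0.1296

0.1296


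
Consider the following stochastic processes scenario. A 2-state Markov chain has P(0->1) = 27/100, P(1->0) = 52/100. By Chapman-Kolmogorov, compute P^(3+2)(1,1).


P^5 = P^3 * P^2
Computing via matrix multiplication of the transition matrix.
Entry (1,1) of P^5 = 0.3420

0.3420


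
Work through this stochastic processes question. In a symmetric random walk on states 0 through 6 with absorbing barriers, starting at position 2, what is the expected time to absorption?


For symmetric RW on 0,...,N with absorbing barriers, E(i) = i*(N-i)
E(2) = 2 * 4 = 8

8


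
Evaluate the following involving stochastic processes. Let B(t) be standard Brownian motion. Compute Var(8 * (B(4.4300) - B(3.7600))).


Var(alpha*(B(t)-B(s))) = alpha^2 * (t-s)
= 8^2 * (4.4300 - 3.7600)
= 64 * 0.6700
= 42.8800

42.8800


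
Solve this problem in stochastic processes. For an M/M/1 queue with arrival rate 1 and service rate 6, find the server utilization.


rho = lambda/mu
= 1/6
= 0.1667

0.1667


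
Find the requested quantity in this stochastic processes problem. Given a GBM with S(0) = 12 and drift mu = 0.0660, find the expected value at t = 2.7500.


E[S(t)] = S(0) * exp(mu * t)
= 12 * exp(0.0660 * 2.7500)
= 12 * 1.1990
= 14.3882

14.3882


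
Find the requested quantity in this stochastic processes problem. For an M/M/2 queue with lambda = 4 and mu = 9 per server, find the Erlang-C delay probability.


a = lambda/mu = 0.4444
rho = a/c = 0.2222
Erlang-C formula applied:
C(c,a) = 0.0808

0.0808


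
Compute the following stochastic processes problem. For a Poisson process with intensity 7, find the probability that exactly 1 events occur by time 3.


P(N(t)=k) = (lambda*t)^k * exp(-lambda*t) / k!
lambda*t = 21
= 21^1 * exp(-21) / 1!
= 21 * 7.5826e-10 / 1
= 1.5923e-08

1.5923e-08


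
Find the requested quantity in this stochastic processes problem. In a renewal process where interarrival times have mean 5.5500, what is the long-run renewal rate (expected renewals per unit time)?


Long-run renewal rate = 1/E(X)
= 1/5.5500
= 0.1802

0.1802


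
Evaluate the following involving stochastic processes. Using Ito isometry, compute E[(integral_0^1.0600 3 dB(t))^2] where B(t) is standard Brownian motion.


By Ito isometry: E[(int f dB)^2] = int f^2 dt
= 3^2 * 1.0600
= 9 * 1.0600 = 9.5400

9.5400


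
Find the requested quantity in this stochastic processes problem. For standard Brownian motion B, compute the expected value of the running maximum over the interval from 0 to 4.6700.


E(max B(s)) = sqrt(2t/pi)
= sqrt(2*4.6700/pi)
= sqrt(2.9730)
= 1.7242

1.7242


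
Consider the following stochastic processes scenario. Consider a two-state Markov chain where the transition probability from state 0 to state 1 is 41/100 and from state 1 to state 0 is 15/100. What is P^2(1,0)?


Computing P^2 by matrix multiplication.
P = [[0.5900, 0.4100], [0.1500, 0.8500]]
After raising P to the power 2:
P^2(1,0) = 0.2160

0.2160


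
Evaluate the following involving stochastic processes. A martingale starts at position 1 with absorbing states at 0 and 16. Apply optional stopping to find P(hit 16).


By optional stopping theorem: E(M at tau) = M(0) = 1
P(hit 16)*16 + P(hit 0)*0 = 1
P(hit 16) = (1 - 0)/(16 - 0) = 1/16 = 0.0625

0.0625


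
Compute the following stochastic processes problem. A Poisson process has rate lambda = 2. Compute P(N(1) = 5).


P(N(t)=k) = (lambda*t)^k * exp(-lambda*t) / k!
lambda*t = 2
= 2^5 * exp(-2) / 5!
= 32 * 0.1353 / 120
= 0.0361

0.0361


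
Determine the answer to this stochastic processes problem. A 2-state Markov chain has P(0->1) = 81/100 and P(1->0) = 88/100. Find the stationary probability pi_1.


Stationary distribution: pi_0 = p10/(p01+p10), pi_1 = p01/(p01+p10)
p01 = 0.8100, p10 = 0.8800
pi_1 = 0.4793

0.4793


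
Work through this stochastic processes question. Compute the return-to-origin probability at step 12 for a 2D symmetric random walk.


P = C(12,6)^2 / 4^12
= 924^2 / 16777216
= 853776 / 16777216
= 0.0509

0.0509


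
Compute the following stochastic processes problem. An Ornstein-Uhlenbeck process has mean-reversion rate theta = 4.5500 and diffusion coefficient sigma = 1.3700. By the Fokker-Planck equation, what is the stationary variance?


Stationary variance = sigma^2 / (2*theta)
= 1.3700^2 / (2*4.5500)
= 1.8769 / 9.1000
= 0.2063

0.2063


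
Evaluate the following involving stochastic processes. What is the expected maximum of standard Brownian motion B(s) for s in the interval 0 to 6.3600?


E(max B(s)) = sqrt(2t/pi)
= sqrt(2*6.3600/pi)
= sqrt(4.0489)
= 2.0122

2.0122


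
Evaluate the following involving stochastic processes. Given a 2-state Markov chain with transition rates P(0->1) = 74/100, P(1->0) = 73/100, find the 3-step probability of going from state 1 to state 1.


Computing P^3 by matrix multiplication.
P = [[0.2600, 0.7400], [0.7300, 0.2700]]
After raising P to the power 3:
P^3(1,1) = 0.4518

0.4518


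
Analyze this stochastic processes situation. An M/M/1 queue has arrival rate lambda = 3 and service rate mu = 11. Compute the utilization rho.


rho = lambda/mu
= 3/11
= 0.2727

0.2727


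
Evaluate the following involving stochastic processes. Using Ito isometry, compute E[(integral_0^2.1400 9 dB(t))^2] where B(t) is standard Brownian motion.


By Ito isometry: E[(int f dB)^2] = int f^2 dt
= 9^2 * 2.1400
= 81 * 2.1400 = 173.3400

173.3400


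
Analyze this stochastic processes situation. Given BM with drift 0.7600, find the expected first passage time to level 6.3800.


Expected first passage time = a/mu
= 6.3800/0.7600
= 8.3947

8.3947


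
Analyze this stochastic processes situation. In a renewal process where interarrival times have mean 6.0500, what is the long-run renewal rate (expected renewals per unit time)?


Long-run renewal rate = 1/E(X)
= 1/6.0500
= 0.1653

0.1653


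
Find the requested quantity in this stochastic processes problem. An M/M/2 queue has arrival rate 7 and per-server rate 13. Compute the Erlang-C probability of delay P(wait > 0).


a = lambda/mu = 0.5385
rho = a/c = 0.2692
Erlang-C formula applied:
C(c,a) = 0.1142

0.1142


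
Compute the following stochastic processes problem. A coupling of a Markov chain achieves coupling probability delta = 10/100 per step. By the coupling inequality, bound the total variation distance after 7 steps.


TV distance bound <= (1-delta)^n
= (1 - 0.1000)^7
= 0.9000^7
= 0.4783

0.4783


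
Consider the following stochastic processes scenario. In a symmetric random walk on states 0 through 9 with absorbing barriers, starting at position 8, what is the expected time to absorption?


For symmetric RW on 0,...,N with absorbing barriers, E(i) = i*(N-i)
E(8) = 8 * 1 = 8

8


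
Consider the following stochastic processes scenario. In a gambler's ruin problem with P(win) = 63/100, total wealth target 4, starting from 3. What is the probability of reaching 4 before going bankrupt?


Gambler's ruin formula:
r = q/p = 0.3700/0.6300 = 0.5873
P(win) = (1 - r^i)/(1 - r^N)
= (1 - 0.5873^3)/(1 - 0.5873^4)
= 0.9051

0.9051


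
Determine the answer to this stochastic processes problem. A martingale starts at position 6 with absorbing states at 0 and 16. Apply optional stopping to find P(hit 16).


By optional stopping theorem: E(M at tau) = M(0) = 6
P(hit 16)*16 + P(hit 0)*0 = 6
P(hit 16) = (6 - 0)/(16 - 0) = 3/8 = 0.3750

0.3750


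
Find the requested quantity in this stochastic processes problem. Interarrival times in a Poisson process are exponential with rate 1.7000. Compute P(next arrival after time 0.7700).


P(X > t) = exp(-lambda * t)
= exp(-1.7000 * 0.7700)
= exp(-1.3090) = 0.2701

0.2701


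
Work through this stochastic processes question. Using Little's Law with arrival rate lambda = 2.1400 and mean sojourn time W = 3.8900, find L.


Little's Law: L = lambda * W
= 2.1400 * 3.8900
= 8.3246

8.3246


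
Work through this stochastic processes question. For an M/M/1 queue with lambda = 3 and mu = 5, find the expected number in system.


rho = 3/5 = 0.6000
L = rho/(1-rho)
= 0.6000/0.4000
= 1.5000

1.5000


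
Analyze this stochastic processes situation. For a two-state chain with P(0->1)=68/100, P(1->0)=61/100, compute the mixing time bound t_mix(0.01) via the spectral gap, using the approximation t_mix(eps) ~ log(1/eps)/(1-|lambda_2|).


lambda_2 = |1 - p01 - p10| = |1 - 0.6800 - 0.6100| = 0.2900
t_mix ~ log(1/eps)/(1 - |lambda_2|)
= log(100)/(1 - 0.2900) = 4.6052/0.7100
= 6.4862

6.4862


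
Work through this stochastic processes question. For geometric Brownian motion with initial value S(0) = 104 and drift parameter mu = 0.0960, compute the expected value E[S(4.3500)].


E[S(t)] = S(0) * exp(mu * t)
= 104 * exp(0.0960 * 4.3500)
= 104 * 1.5183
= 157.9046

157.9046


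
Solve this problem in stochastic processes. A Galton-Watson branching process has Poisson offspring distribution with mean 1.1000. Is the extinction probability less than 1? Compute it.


Since mu = 1.1000 > 1, extinction prob q < 1.
Solve s = exp(mu*(s-1)) iteratively.
q = 0.8239

0.8239


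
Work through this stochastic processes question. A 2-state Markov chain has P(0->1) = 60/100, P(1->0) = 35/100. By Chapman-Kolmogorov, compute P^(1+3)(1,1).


P^4 = P^1 * P^3
Computing via matrix multiplication of the transition matrix.
Entry (1,1) of P^4 = 0.6316

0.6316


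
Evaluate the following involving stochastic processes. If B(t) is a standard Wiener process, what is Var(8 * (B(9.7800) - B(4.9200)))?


Var(alpha*(B(t)-B(s))) = alpha^2 * (t-s)
= 8^2 * (9.7800 - 4.9200)
= 64 * 4.8600
= 311.0400

311.0400


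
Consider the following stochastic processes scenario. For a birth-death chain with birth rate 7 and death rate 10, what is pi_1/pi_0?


For birth-death process, pi_n/pi_0 = (lambda/mu)^n
= (7/10)^1
= 0.7000

0.7000


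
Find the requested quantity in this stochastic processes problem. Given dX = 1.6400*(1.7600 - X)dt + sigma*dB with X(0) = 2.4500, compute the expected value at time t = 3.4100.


E[X(t)] = mu + (X(0) - mu)*exp(-theta*t)
= 1.7600 + (2.4500 - 1.7600)*exp(-1.6400*3.4100)
= 1.7600 + 0.6900 * 0.0037
= 1.7626

1.7626


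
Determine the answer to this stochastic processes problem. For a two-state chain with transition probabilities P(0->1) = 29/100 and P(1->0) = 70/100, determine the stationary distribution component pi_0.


Stationary distribution: pi_0 = p10/(p01+p10), pi_1 = p01/(p01+p10)
p01 = 0.2900, p10 = 0.7000
pi_0 = 0.7071

0.7071


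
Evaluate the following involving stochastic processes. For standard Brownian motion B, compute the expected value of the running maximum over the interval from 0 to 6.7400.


E(max B(s)) = sqrt(2t/pi)
= sqrt(2*6.7400/pi)
= sqrt(4.2908)
= 2.0714

2.0714


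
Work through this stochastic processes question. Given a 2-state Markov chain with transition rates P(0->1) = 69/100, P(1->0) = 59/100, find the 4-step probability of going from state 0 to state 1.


Computing P^4 by matrix multiplication.
P = [[0.3100, 0.6900], [0.5900, 0.4100]]
After raising P to the power 4:
P^4(0,1) = 0.5357

0.5357


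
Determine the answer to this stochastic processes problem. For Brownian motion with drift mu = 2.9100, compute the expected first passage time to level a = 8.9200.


Expected first passage time = a/mu
= 8.9200/2.9100
= 3.0653

3.0653


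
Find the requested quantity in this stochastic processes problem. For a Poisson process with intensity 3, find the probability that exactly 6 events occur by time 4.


P(N(t)=k) = (lambda*t)^k * exp(-lambda*t) / k!
lambda*t = 12
= 12^6 * exp(-12) / 6!
= 2985984 * 6.1442e-06 / 720
= 0.0255

0.0255


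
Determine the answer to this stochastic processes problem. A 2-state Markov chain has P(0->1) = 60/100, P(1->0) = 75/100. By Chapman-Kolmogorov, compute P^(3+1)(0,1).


P^4 = P^3 * P^1
Computing via matrix multiplication of the transition matrix.
Entry (0,1) of P^4 = 0.4378

0.4378


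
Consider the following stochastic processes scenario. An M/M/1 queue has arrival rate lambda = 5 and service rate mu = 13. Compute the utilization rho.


rho = lambda/mu
= 5/13
= 0.3846

0.3846


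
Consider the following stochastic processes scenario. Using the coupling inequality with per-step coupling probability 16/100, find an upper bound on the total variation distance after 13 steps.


TV distance bound <= (1-delta)^n
= (1 - 0.1600)^13
= 0.8400^13
= 0.1037

0.1037


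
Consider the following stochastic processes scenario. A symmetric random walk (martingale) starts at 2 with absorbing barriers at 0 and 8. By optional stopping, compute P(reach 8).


By optional stopping theorem: E(M at tau) = M(0) = 2
P(hit 8)*8 + P(hit 0)*0 = 2
P(hit 8) = (2 - 0)/(8 - 0) = 1/4 = 0.2500

0.2500


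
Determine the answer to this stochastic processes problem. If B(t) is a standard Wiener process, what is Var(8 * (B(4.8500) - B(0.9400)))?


Var(alpha*(B(t)-B(s))) = alpha^2 * (t-s)
= 8^2 * (4.8500 - 0.9400)
= 64 * 3.9100
= 250.2400

250.2400


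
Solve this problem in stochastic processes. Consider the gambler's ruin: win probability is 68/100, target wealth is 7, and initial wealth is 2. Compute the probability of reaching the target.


Gambler's ruin formula:
r = q/p = 0.3200/0.6800 = 0.4706
P(win) = (1 - r^i)/(1 - r^N)
= (1 - 0.4706^2)/(1 - 0.4706^7)
= 0.7825

0.7825


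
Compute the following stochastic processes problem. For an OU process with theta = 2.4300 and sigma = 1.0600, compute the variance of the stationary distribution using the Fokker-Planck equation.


Stationary variance = sigma^2 / (2*theta)
= 1.0600^2 / (2*2.4300)
= 1.1236 / 4.8600
= 0.2312

0.2312


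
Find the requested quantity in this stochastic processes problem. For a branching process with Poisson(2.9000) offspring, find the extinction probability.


Since mu = 2.9000 > 1, extinction prob q < 1.
Solve s = exp(mu*(s-1)) iteratively.
q = 0.0668

0.0668


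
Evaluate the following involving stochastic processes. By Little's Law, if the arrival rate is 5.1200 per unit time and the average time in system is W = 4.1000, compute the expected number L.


Little's Law: L = lambda * W
= 5.1200 * 4.1000
= 20.9920

20.9920


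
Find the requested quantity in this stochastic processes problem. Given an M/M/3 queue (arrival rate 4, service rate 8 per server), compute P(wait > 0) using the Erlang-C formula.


a = lambda/mu = 0.5000
rho = a/c = 0.1667
Erlang-C formula applied:
C(c,a) = 0.0152

0.0152


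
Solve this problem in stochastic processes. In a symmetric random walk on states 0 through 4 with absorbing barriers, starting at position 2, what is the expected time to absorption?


For symmetric RW on 0,...,N with absorbing barriers, E(i) = i*(N-i)
E(2) = 2 * 2 = 4

4


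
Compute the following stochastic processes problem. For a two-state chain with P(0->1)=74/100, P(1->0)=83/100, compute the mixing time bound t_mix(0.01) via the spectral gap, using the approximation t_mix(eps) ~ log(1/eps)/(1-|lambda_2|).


lambda_2 = |1 - p01 - p10| = |1 - 0.7400 - 0.8300| = 0.5700
t_mix ~ log(1/eps)/(1 - |lambda_2|)
= log(100)/(1 - 0.5700) = 4.6052/0.4300
= 10.7097

10.7097


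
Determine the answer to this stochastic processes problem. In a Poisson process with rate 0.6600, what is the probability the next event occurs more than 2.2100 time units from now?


P(X > t) = exp(-lambda * t)
= exp(-0.6600 * 2.2100)
= exp(-1.4586) = 0.2326

0.2326


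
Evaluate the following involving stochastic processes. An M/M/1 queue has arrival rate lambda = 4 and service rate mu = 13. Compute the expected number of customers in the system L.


rho = 4/13 = 0.3077
L = rho/(1-rho)
= 0.3077/0.6923
= 0.4444

0.4444


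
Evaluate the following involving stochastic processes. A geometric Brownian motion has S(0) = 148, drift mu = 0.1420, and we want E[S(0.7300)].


E[S(t)] = S(0) * exp(mu * t)
= 148 * exp(0.1420 * 0.7300)
= 148 * 1.1092
= 164.1650

164.1650


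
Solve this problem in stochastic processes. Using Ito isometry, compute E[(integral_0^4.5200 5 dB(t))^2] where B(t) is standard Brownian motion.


By Ito isometry: E[(int f dB)^2] = int f^2 dt
= 5^2 * 4.5200
= 25 * 4.5200 = 113.0000

113.0000


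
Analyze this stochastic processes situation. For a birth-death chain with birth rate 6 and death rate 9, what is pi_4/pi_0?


For birth-death process, pi_n/pi_0 = (lambda/mu)^n
= (6/9)^4
= 0.1975

0.1975


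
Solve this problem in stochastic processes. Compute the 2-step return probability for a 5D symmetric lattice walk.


P(return in 2 steps) = P(reverse first step) = 1/(2d)
= 1/10
= 0.1000

0.1000


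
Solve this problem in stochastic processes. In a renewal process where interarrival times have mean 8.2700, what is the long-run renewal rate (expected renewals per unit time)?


Long-run renewal rate = 1/E(X)
= 1/8.2700
= 0.1209

0.1209


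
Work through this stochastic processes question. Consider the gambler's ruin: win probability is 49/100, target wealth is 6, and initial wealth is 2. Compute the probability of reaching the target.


Gambler's ruin formula:
r = q/p = 0.5100/0.4900 = 1.0408
P(win) = (1 - r^i)/(1 - r^N)
= (1 - 1.0408^2)/(1 - 1.0408^6)
= 0.3070

0.3070


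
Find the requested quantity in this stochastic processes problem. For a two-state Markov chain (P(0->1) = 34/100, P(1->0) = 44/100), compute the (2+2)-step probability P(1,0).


P^4 = P^2 * P^2
Computing via matrix multiplication of the transition matrix.
Entry (1,0) of P^4 = 0.5628

0.5628


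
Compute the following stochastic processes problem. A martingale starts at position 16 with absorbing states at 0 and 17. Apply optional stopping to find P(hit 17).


By optional stopping theorem: E(M at tau) = M(0) = 16
P(hit 17)*17 + P(hit 0)*0 = 16
P(hit 17) = (16 - 0)/(17 - 0) = 16/17 = 0.9412

0.9412


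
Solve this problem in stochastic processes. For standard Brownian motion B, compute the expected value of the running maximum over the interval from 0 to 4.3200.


E(max B(s)) = sqrt(2t/pi)
= sqrt(2*4.3200/pi)
= sqrt(2.7502)
= 1.6584

1.6584


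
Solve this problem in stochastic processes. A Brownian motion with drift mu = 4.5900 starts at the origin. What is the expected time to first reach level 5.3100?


Expected first passage time = a/mu
= 5.3100/4.5900
= 1.1569

1.1569


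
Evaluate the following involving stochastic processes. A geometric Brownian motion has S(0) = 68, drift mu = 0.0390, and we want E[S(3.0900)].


E[S(t)] = S(0) * exp(mu * t)
= 68 * exp(0.0390 * 3.0900)
= 68 * 1.1281
= 76.7089

76.7089


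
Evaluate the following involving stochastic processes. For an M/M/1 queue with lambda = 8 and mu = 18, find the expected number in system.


rho = 8/18 = 0.4444
L = rho/(1-rho)
= 0.4444/0.5556
= 0.8000

0.8000


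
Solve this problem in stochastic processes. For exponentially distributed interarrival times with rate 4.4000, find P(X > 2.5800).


P(X > t) = exp(-lambda * t)
= exp(-4.4000 * 2.5800)
= exp(-11.3520) = 1.1746e-05

1.1746e-05


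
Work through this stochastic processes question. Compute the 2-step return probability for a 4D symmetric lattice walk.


P(return in 2 steps) = P(reverse first step) = 1/(2d)
= 1/8
= 0.1250

0.1250


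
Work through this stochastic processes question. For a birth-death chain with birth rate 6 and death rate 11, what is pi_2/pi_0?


For birth-death process, pi_n/pi_0 = (lambda/mu)^n
= (6/11)^2
= 0.2975

0.2975


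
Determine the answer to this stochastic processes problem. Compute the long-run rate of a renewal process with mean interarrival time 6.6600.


Long-run renewal rate = 1/E(X)
= 1/6.6600
= 0.1502

0.1502


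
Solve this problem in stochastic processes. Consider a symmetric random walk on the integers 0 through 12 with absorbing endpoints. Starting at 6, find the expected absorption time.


For symmetric RW on 0,...,N with absorbing barriers, E(i) = i*(N-i)
E(6) = 6 * 6 = 36

36


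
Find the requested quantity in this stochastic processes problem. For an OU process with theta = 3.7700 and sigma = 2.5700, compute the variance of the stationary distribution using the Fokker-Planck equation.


Stationary variance = sigma^2 / (2*theta)
= 2.5700^2 / (2*3.7700)
= 6.6049 / 7.5400
= 0.8760

0.8760


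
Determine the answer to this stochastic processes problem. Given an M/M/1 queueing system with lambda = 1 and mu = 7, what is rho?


rho = lambda/mu
= 1/7
= 0.1429

0.1429


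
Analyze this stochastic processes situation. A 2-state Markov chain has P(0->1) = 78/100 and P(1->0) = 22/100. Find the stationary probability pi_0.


Stationary distribution: pi_0 = p10/(p01+p10), pi_1 = p01/(p01+p10)
p01 = 0.7800, p10 = 0.2200
pi_0 = 0.2200

0.2200


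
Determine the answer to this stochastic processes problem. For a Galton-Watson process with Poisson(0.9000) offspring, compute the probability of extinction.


Since mu = 0.9000 <= 1, extinction probability = 1.

1.0000


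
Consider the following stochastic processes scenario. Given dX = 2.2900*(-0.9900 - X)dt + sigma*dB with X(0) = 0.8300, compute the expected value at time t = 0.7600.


E[X(t)] = mu + (X(0) - mu)*exp(-theta*t)
= -0.9900 + (0.8300 - -0.9900)*exp(-2.2900*0.7600)
= -0.9900 + 1.8200 * 0.1755
= -0.6707

-0.6707


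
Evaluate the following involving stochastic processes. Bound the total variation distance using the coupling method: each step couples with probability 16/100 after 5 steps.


TV distance bound <= (1-delta)^n
= (1 - 0.1600)^5
= 0.8400^5
= 0.4182

0.4182


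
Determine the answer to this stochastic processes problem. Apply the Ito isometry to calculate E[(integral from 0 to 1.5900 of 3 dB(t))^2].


By Ito isometry: E[(int f dB)^2] = int f^2 dt
= 3^2 * 1.5900
= 9 * 1.5900 = 14.3100

14.3100


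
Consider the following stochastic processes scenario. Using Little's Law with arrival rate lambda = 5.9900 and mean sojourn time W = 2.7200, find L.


Little's Law: L = lambda * W
= 5.9900 * 2.7200
= 16.2928

16.2928


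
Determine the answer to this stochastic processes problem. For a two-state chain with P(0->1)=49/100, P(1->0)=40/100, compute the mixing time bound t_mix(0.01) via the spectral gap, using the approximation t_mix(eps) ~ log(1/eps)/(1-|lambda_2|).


lambda_2 = |1 - p01 - p10| = |1 - 0.4900 - 0.4000| = 0.1100
t_mix ~ log(1/eps)/(1 - |lambda_2|)
= log(100)/(1 - 0.1100) = 4.6052/0.8900
= 5.1743

5.1743


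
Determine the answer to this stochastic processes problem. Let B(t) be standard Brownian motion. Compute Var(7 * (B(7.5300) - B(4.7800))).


Var(alpha*(B(t)-B(s))) = alpha^2 * (t-s)
= 7^2 * (7.5300 - 4.7800)
= 49 * 2.7500
= 134.7500

134.7500


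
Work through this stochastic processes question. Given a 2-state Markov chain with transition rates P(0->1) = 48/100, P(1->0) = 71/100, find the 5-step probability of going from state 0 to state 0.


Computing P^5 by matrix multiplication.
P = [[0.5200, 0.4800], [0.7100, 0.2900]]
After raising P to the power 5:
P^5(0,0) = 0.5965

0.5965


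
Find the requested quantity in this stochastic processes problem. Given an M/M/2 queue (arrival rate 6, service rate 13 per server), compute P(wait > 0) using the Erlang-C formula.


a = lambda/mu = 0.4615
rho = a/c = 0.2308
Erlang-C formula applied:
C(c,a) = 0.0865

0.0865


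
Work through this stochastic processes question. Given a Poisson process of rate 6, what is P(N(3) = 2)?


P(N(t)=k) = (lambda*t)^k * exp(-lambda*t) / k!
lambda*t = 18
= 18^2 * exp(-18) / 2!
= 324 * 1.5230e-08 / 2
= 2.4673e-06

2.4673e-06


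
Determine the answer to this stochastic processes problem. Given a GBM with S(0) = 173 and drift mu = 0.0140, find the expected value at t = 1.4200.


E[S(t)] = S(0) * exp(mu * t)
= 173 * exp(0.0140 * 1.4200)
= 173 * 1.0201
= 176.4737

176.4737


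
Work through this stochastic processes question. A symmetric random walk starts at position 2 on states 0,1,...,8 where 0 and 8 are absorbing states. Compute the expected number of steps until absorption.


For symmetric RW on 0,...,N with absorbing barriers, E(i) = i*(N-i)
E(2) = 2 * 6 = 12

12


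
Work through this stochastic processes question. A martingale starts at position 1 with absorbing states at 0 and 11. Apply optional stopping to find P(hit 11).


By optional stopping theorem: E(M at tau) = M(0) = 1
P(hit 11)*11 + P(hit 0)*0 = 1
P(hit 11) = (1 - 0)/(11 - 0) = 1/11 = 0.0909

0.0909


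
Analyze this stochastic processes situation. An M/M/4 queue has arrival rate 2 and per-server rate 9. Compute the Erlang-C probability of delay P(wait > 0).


a = lambda/mu = 0.2222
rho = a/c = 0.0556
Erlang-C formula applied:
C(c,a) = 8.6149e-05

8.6149e-05


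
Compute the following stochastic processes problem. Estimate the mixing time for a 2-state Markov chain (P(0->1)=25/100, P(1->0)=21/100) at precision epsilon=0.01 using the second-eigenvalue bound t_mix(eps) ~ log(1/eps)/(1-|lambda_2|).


lambda_2 = |1 - p01 - p10| = |1 - 0.2500 - 0.2100| = 0.5400
t_mix ~ log(1/eps)/(1 - |lambda_2|)
= log(100)/(1 - 0.5400) = 4.6052/0.4600
= 10.0112

10.0112


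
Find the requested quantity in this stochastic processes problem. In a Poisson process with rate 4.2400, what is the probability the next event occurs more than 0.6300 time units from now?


P(X > t) = exp(-lambda * t)
= exp(-4.2400 * 0.6300)
= exp(-2.6712) = 0.0692

0.0692


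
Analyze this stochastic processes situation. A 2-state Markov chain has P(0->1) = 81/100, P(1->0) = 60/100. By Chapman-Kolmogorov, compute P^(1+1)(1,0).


P^2 = P^1 * P^1
Computing via matrix multiplication of the transition matrix.
Entry (1,0) of P^2 = 0.3540

0.3540


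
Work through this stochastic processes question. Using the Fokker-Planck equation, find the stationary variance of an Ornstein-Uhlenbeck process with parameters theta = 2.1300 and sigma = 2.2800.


Stationary variance = sigma^2 / (2*theta)
= 2.2800^2 / (2*2.1300)
= 5.1984 / 4.2600
= 1.2203

1.2203


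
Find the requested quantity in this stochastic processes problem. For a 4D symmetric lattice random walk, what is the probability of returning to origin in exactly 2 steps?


P(return in 2 steps) = P(reverse first step) = 1/(2d)
= 1/8
= 0.1250

0.1250


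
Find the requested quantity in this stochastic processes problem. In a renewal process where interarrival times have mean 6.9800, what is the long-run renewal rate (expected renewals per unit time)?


Long-run renewal rate = 1/E(X)
= 1/6.9800
= 0.1433

0.1433


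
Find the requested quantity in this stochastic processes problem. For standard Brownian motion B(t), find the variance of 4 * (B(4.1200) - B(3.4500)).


Var(alpha*(B(t)-B(s))) = alpha^2 * (t-s)
= 4^2 * (4.1200 - 3.4500)
= 16 * 0.6700
= 10.7200

10.7200


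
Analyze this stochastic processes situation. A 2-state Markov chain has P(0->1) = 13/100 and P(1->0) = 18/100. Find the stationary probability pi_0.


Stationary distribution: pi_0 = p10/(p01+p10), pi_1 = p01/(p01+p10)
p01 = 0.1300, p10 = 0.1800
pi_0 = 0.5806

0.5806


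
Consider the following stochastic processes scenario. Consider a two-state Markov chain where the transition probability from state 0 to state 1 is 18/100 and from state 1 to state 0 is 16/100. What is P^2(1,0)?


Computing P^2 by matrix multiplication.
P = [[0.8200, 0.1800], [0.1600, 0.8400]]
After raising P to the power 2:
P^2(1,0) = 0.2656

0.2656


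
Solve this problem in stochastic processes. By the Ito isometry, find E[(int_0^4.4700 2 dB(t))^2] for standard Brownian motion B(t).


By Ito isometry: E[(int f dB)^2] = int f^2 dt
= 2^2 * 4.4700
= 4 * 4.4700 = 17.8800

17.8800


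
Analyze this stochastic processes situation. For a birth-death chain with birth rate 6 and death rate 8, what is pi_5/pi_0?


For birth-death process, pi_n/pi_0 = (lambda/mu)^n
= (6/8)^5
= 0.2373

0.2373


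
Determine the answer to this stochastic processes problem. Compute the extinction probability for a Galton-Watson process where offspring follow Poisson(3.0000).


Since mu = 3.0000 > 1, extinction prob q < 1.
Solve s = exp(mu*(s-1)) iteratively.
q = 0.0595

0.0595


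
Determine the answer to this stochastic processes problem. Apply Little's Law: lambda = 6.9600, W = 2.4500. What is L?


Little's Law: L = lambda * W
= 6.9600 * 2.4500
= 17.0520

17.0520


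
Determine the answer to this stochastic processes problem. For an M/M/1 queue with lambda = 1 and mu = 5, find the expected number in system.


rho = 1/5 = 0.2000
L = rho/(1-rho)
= 0.2000/0.8000
= 0.2500

0.2500


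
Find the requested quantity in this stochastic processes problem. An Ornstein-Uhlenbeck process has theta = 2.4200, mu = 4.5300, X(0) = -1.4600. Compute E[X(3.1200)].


E[X(t)] = mu + (X(0) - mu)*exp(-theta*t)
= 4.5300 + (-1.4600 - 4.5300)*exp(-2.4200*3.1200)
= 4.5300 + -5.9900 * 5.2590e-04
= 4.5268

4.5268


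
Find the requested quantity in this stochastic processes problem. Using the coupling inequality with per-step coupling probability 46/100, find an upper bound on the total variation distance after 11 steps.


TV distance bound <= (1-delta)^n
= (1 - 0.4600)^11
= 0.5400^11
= 0.0011

0.0011


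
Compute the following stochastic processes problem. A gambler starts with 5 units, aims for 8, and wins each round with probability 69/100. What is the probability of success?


Gambler's ruin formula:
r = q/p = 0.3100/0.6900 = 0.4493
P(win) = (1 - r^i)/(1 - r^N)
= (1 - 0.4493^5)/(1 - 0.4493^8)
= 0.9833

0.9833


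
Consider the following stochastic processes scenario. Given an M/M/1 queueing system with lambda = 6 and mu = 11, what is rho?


rho = lambda/mu
= 6/11
= 0.5455

0.5455


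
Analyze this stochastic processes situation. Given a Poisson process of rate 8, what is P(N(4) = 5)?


P(N(t)=k) = (lambda*t)^k * exp(-lambda*t) / k!
lambda*t = 32
= 32^5 * exp(-32) / 5!
= 33554432 * 1.2664e-14 / 120
= 3.5412e-09

3.5412e-09


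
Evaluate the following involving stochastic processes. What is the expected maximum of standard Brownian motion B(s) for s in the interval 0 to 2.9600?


E(max B(s)) = sqrt(2t/pi)
= sqrt(2*2.9600/pi)
= sqrt(1.8844)
= 1.3727

1.3727


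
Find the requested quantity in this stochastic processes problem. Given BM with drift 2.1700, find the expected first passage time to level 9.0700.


Expected first passage time = a/mu
= 9.0700/2.1700
= 4.1797

4.1797


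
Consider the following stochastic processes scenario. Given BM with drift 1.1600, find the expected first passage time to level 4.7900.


Expected first passage time = a/mu
= 4.7900/1.1600
= 4.1293

4.1293


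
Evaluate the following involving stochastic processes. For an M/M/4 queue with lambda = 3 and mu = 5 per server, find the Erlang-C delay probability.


a = lambda/mu = 0.6000
rho = a/c = 0.1500
Erlang-C formula applied:
C(c,a) = 0.0035

0.0035


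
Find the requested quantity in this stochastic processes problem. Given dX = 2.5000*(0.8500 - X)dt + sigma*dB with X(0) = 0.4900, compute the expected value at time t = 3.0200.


E[X(t)] = mu + (X(0) - mu)*exp(-theta*t)
= 0.8500 + (0.4900 - 0.8500)*exp(-2.5000*3.0200)
= 0.8500 + -0.3600 * 5.2611e-04
= 0.8498

0.8498


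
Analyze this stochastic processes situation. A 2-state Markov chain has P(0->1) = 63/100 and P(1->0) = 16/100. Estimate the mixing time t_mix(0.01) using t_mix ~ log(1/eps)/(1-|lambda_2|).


lambda_2 = |1 - p01 - p10| = |1 - 0.6300 - 0.1600| = 0.2100
t_mix ~ log(1/eps)/(1 - |lambda_2|)
= log(100)/(1 - 0.2100) = 4.6052/0.7900
= 5.8293

5.8293


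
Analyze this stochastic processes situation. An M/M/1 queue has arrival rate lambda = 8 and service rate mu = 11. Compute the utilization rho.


rho = lambda/mu
= 8/11
= 0.7273

0.7273


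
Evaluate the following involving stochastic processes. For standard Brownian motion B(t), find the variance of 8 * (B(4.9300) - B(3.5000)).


Var(alpha*(B(t)-B(s))) = alpha^2 * (t-s)
= 8^2 * (4.9300 - 3.5000)
= 64 * 1.4300
= 91.5200

91.5200


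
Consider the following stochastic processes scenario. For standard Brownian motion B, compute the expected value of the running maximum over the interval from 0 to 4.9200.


E(max B(s)) = sqrt(2t/pi)
= sqrt(2*4.9200/pi)
= sqrt(3.1322)
= 1.7698

1.7698


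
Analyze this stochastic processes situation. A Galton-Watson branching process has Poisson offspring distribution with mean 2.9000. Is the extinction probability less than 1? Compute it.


Since mu = 2.9000 > 1, extinction prob q < 1.
Solve s = exp(mu*(s-1)) iteratively.
q = 0.0668

0.0668


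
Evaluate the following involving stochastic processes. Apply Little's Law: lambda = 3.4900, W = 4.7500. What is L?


Little's Law: L = lambda * W
= 3.4900 * 4.7500
= 16.5775

16.5775


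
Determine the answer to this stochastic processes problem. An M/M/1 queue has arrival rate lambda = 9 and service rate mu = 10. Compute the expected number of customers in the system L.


rho = 9/10 = 0.9000
L = rho/(1-rho)
= 0.9000/0.1000
= 9.0000

9.0000


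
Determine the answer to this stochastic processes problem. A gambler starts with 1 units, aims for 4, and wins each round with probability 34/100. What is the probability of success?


Gambler's ruin formula:
r = q/p = 0.6600/0.3400 = 1.9412
P(win) = (1 - r^i)/(1 - r^N)
= (1 - 1.9412^1)/(1 - 1.9412^4)
= 0.0713

0.0713


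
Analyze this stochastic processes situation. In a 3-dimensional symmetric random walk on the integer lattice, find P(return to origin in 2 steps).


P(return in 2 steps) = P(reverse first step) = 1/(2d)
= 1/6
= 0.1667

0.1667


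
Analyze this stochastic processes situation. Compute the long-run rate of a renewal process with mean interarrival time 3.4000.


Long-run renewal rate = 1/E(X)
= 1/3.4000
= 0.2941

0.2941


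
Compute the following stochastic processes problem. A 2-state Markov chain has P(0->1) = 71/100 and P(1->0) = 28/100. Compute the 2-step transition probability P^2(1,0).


Computing P^2 by matrix multiplication.
P = [[0.2900, 0.7100], [0.2800, 0.7200]]
After raising P to the power 2:
P^2(1,0) = 0.2828

0.2828


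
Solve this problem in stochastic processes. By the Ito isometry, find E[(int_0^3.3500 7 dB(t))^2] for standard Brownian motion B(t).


By Ito isometry: E[(int f dB)^2] = int f^2 dt
= 7^2 * 3.3500
= 49 * 3.3500 = 164.1500

164.1500


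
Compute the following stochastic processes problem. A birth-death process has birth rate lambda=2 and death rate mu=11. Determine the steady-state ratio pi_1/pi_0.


For birth-death process, pi_n/pi_0 = (lambda/mu)^n
= (2/11)^1
= 0.1818

0.1818


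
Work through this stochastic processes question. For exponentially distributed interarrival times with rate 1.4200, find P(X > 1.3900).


P(X > t) = exp(-lambda * t)
= exp(-1.4200 * 1.3900)
= exp(-1.9738) = 0.1389

0.1389


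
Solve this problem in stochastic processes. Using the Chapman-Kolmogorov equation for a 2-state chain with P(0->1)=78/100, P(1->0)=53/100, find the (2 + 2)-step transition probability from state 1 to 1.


P^4 = P^2 * P^2
Computing via matrix multiplication of the transition matrix.
Entry (1,1) of P^4 = 0.5992

0.5992


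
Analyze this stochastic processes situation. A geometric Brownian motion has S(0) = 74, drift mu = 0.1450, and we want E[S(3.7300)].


E[S(t)] = S(0) * exp(mu * t)
= 74 * exp(0.1450 * 3.7300)
= 74 * 1.7175
= 127.0925

127.0925


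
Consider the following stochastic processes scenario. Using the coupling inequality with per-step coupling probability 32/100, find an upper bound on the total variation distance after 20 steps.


TV distance bound <= (1-delta)^n
= (1 - 0.3200)^20
= 0.6800^20
= 4.4687e-04

4.4687e-04


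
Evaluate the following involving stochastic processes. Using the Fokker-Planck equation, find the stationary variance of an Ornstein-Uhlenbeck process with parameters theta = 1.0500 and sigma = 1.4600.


Stationary variance = sigma^2 / (2*theta)
= 1.4600^2 / (2*1.0500)
= 2.1316 / 2.1000
= 1.0150

1.0150


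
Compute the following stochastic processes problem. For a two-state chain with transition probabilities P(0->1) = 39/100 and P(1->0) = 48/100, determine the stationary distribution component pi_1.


Stationary distribution: pi_0 = p10/(p01+p10), pi_1 = p01/(p01+p10)
p01 = 0.3900, p10 = 0.4800
pi_1 = 0.4483

0.4483


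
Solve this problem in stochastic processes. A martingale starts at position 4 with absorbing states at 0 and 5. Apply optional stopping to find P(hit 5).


By optional stopping theorem: E(M at tau) = M(0) = 4
P(hit 5)*5 + P(hit 0)*0 = 4
P(hit 5) = (4 - 0)/(5 - 0) = 4/5 = 0.8000

0.8000


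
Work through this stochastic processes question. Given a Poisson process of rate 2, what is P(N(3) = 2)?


P(N(t)=k) = (lambda*t)^k * exp(-lambda*t) / k!
lambda*t = 6
= 6^2 * exp(-6) / 2!
= 36 * 0.0025 / 2
= 0.0446

0.0446


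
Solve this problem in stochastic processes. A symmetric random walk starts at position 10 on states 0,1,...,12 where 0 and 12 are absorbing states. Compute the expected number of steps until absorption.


For symmetric RW on 0,...,N with absorbing barriers, E(i) = i*(N-i)
E(10) = 10 * 2 = 20

20


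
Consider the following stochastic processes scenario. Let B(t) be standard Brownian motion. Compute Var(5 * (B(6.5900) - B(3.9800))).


Var(alpha*(B(t)-B(s))) = alpha^2 * (t-s)
= 5^2 * (6.5900 - 3.9800)
= 25 * 2.6100
= 65.2500

65.2500


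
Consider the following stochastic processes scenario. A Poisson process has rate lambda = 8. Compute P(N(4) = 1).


P(N(t)=k) = (lambda*t)^k * exp(-lambda*t) / k!
lambda*t = 32
= 32^1 * exp(-32) / 1!
= 32 * 1.2664e-14 / 1
= 4.0525e-13

4.0525e-13


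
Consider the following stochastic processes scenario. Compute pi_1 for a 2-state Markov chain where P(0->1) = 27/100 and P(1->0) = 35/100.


Stationary distribution: pi_0 = p10/(p01+p10), pi_1 = p01/(p01+p10)
p01 = 0.2700, p10 = 0.3500
pi_1 = 0.4355

0.4355


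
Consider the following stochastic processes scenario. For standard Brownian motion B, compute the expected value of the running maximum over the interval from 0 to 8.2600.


E(max B(s)) = sqrt(2t/pi)
= sqrt(2*8.2600/pi)
= sqrt(5.2585)
= 2.2931

2.2931


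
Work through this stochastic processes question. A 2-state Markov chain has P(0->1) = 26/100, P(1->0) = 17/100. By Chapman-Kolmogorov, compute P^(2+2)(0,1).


P^4 = P^2 * P^2
Computing via matrix multiplication of the transition matrix.
Entry (0,1) of P^4 = 0.5408

0.5408


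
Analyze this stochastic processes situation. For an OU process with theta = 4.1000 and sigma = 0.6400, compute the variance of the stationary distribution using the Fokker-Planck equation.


Stationary variance = sigma^2 / (2*theta)
= 0.6400^2 / (2*4.1000)
= 0.4096 / 8.2000
= 0.0500

0.0500


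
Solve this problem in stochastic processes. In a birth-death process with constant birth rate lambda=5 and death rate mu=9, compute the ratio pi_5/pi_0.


For birth-death process, pi_n/pi_0 = (lambda/mu)^n
= (5/9)^5
= 0.0529

0.0529


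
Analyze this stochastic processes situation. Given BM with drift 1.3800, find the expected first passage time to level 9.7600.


Expected first passage time = a/mu
= 9.7600/1.3800
= 7.0725

7.0725
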